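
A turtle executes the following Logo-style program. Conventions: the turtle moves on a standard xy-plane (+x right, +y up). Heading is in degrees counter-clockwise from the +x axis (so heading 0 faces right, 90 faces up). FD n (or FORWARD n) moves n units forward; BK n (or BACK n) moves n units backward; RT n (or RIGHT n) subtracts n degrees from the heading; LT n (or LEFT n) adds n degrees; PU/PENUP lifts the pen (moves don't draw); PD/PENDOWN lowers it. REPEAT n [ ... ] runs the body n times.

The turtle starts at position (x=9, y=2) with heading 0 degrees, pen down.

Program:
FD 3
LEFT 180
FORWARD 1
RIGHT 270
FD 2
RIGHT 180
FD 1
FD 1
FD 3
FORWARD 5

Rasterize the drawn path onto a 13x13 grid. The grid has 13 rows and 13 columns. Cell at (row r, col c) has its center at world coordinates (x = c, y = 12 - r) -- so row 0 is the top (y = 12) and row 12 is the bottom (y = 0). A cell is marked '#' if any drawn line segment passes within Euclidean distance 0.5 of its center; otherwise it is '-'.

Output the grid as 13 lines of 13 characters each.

Answer: -------------
-------------
-----------#-
-----------#-
-----------#-
-----------#-
-----------#-
-----------#-
-----------#-
-----------#-
---------####
-----------#-
-----------#-

Derivation:
Segment 0: (9,2) -> (12,2)
Segment 1: (12,2) -> (11,2)
Segment 2: (11,2) -> (11,0)
Segment 3: (11,0) -> (11,1)
Segment 4: (11,1) -> (11,2)
Segment 5: (11,2) -> (11,5)
Segment 6: (11,5) -> (11,10)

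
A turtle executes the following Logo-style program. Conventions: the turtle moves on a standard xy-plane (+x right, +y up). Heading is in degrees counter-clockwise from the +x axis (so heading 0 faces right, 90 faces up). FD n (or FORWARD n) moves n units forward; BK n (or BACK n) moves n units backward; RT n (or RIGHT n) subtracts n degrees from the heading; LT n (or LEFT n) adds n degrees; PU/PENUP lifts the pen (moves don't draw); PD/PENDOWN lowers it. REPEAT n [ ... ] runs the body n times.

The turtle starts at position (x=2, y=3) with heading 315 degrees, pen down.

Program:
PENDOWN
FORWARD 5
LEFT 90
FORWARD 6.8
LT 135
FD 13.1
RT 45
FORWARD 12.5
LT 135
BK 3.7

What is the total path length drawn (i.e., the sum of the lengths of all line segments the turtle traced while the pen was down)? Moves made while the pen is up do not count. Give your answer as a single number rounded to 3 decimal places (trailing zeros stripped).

Executing turtle program step by step:
Start: pos=(2,3), heading=315, pen down
PD: pen down
FD 5: (2,3) -> (5.536,-0.536) [heading=315, draw]
LT 90: heading 315 -> 45
FD 6.8: (5.536,-0.536) -> (10.344,4.273) [heading=45, draw]
LT 135: heading 45 -> 180
FD 13.1: (10.344,4.273) -> (-2.756,4.273) [heading=180, draw]
RT 45: heading 180 -> 135
FD 12.5: (-2.756,4.273) -> (-11.595,13.112) [heading=135, draw]
LT 135: heading 135 -> 270
BK 3.7: (-11.595,13.112) -> (-11.595,16.812) [heading=270, draw]
Final: pos=(-11.595,16.812), heading=270, 5 segment(s) drawn

Segment lengths:
  seg 1: (2,3) -> (5.536,-0.536), length = 5
  seg 2: (5.536,-0.536) -> (10.344,4.273), length = 6.8
  seg 3: (10.344,4.273) -> (-2.756,4.273), length = 13.1
  seg 4: (-2.756,4.273) -> (-11.595,13.112), length = 12.5
  seg 5: (-11.595,13.112) -> (-11.595,16.812), length = 3.7
Total = 41.1

Answer: 41.1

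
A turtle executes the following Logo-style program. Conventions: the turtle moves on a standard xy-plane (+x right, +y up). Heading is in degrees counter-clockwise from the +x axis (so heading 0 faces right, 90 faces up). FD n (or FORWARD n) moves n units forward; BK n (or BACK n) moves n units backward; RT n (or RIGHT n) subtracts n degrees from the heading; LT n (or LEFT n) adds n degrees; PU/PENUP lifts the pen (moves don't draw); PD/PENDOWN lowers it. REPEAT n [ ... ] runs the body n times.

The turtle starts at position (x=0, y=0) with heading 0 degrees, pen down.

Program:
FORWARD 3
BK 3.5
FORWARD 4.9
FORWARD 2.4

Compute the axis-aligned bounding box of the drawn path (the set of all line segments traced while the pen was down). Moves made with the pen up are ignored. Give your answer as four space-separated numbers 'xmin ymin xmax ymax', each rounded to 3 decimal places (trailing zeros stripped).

Answer: -0.5 0 6.8 0

Derivation:
Executing turtle program step by step:
Start: pos=(0,0), heading=0, pen down
FD 3: (0,0) -> (3,0) [heading=0, draw]
BK 3.5: (3,0) -> (-0.5,0) [heading=0, draw]
FD 4.9: (-0.5,0) -> (4.4,0) [heading=0, draw]
FD 2.4: (4.4,0) -> (6.8,0) [heading=0, draw]
Final: pos=(6.8,0), heading=0, 4 segment(s) drawn

Segment endpoints: x in {-0.5, 0, 3, 4.4, 6.8}, y in {0}
xmin=-0.5, ymin=0, xmax=6.8, ymax=0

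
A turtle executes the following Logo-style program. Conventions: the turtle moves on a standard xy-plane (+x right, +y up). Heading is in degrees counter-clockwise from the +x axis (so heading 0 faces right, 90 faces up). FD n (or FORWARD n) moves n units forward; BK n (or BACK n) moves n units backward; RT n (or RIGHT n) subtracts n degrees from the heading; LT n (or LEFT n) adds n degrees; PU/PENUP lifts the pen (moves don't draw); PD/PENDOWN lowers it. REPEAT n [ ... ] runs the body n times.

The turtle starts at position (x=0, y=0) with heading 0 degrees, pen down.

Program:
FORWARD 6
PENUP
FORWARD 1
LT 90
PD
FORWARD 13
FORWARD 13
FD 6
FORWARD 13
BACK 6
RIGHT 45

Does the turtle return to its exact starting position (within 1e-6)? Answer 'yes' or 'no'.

Answer: no

Derivation:
Executing turtle program step by step:
Start: pos=(0,0), heading=0, pen down
FD 6: (0,0) -> (6,0) [heading=0, draw]
PU: pen up
FD 1: (6,0) -> (7,0) [heading=0, move]
LT 90: heading 0 -> 90
PD: pen down
FD 13: (7,0) -> (7,13) [heading=90, draw]
FD 13: (7,13) -> (7,26) [heading=90, draw]
FD 6: (7,26) -> (7,32) [heading=90, draw]
FD 13: (7,32) -> (7,45) [heading=90, draw]
BK 6: (7,45) -> (7,39) [heading=90, draw]
RT 45: heading 90 -> 45
Final: pos=(7,39), heading=45, 6 segment(s) drawn

Start position: (0, 0)
Final position: (7, 39)
Distance = 39.623; >= 1e-6 -> NOT closed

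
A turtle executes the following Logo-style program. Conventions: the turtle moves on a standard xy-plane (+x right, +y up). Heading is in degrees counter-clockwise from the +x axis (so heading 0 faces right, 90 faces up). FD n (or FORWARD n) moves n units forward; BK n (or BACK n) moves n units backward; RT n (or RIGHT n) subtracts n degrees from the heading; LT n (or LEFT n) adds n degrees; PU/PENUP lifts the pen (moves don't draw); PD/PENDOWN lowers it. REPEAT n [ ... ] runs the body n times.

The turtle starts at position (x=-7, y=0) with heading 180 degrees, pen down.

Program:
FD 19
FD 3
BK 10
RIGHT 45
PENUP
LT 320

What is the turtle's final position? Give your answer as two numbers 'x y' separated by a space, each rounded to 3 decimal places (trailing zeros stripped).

Executing turtle program step by step:
Start: pos=(-7,0), heading=180, pen down
FD 19: (-7,0) -> (-26,0) [heading=180, draw]
FD 3: (-26,0) -> (-29,0) [heading=180, draw]
BK 10: (-29,0) -> (-19,0) [heading=180, draw]
RT 45: heading 180 -> 135
PU: pen up
LT 320: heading 135 -> 95
Final: pos=(-19,0), heading=95, 3 segment(s) drawn

Answer: -19 0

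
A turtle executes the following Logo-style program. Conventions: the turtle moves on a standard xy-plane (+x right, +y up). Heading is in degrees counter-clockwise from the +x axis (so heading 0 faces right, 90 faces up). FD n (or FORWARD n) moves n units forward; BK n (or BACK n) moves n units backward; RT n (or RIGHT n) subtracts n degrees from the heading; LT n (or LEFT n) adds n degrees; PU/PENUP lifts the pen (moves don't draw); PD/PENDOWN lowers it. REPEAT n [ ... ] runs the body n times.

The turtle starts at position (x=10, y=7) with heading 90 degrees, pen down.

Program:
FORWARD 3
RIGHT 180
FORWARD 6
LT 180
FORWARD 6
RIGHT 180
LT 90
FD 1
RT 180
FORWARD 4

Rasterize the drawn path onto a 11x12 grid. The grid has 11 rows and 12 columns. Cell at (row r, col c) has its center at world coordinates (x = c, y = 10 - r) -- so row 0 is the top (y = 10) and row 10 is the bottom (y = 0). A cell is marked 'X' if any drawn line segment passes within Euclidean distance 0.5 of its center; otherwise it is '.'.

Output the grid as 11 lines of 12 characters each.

Segment 0: (10,7) -> (10,10)
Segment 1: (10,10) -> (10,4)
Segment 2: (10,4) -> (10,10)
Segment 3: (10,10) -> (11,10)
Segment 4: (11,10) -> (7,10)

Answer: .......XXXXX
..........X.
..........X.
..........X.
..........X.
..........X.
..........X.
............
............
............
............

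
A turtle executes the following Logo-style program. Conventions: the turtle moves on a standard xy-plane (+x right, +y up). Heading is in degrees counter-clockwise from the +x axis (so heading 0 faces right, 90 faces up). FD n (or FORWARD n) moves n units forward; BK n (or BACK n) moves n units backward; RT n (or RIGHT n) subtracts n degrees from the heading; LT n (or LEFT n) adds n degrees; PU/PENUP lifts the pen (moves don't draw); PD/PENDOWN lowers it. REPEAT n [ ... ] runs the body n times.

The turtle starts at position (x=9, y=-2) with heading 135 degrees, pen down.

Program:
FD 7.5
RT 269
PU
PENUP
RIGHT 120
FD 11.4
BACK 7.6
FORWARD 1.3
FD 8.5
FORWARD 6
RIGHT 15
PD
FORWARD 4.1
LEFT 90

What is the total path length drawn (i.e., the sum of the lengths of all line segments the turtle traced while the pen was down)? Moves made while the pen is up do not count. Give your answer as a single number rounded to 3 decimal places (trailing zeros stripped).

Executing turtle program step by step:
Start: pos=(9,-2), heading=135, pen down
FD 7.5: (9,-2) -> (3.697,3.303) [heading=135, draw]
RT 269: heading 135 -> 226
PU: pen up
PU: pen up
RT 120: heading 226 -> 106
FD 11.4: (3.697,3.303) -> (0.554,14.262) [heading=106, move]
BK 7.6: (0.554,14.262) -> (2.649,6.956) [heading=106, move]
FD 1.3: (2.649,6.956) -> (2.291,8.206) [heading=106, move]
FD 8.5: (2.291,8.206) -> (-0.052,16.376) [heading=106, move]
FD 6: (-0.052,16.376) -> (-1.706,22.144) [heading=106, move]
RT 15: heading 106 -> 91
PD: pen down
FD 4.1: (-1.706,22.144) -> (-1.777,26.243) [heading=91, draw]
LT 90: heading 91 -> 181
Final: pos=(-1.777,26.243), heading=181, 2 segment(s) drawn

Segment lengths:
  seg 1: (9,-2) -> (3.697,3.303), length = 7.5
  seg 2: (-1.706,22.144) -> (-1.777,26.243), length = 4.1
Total = 11.6

Answer: 11.6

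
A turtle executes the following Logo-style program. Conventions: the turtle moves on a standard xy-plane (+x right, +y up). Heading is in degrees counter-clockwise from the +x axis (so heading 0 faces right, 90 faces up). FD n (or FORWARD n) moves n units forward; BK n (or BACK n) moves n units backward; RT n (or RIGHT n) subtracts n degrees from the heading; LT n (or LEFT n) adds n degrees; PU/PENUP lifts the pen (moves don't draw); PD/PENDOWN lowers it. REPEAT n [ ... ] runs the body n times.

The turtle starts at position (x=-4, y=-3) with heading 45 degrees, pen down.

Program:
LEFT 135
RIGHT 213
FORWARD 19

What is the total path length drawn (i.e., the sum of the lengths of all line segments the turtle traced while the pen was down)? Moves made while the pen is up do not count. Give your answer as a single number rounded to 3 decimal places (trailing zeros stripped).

Answer: 19

Derivation:
Executing turtle program step by step:
Start: pos=(-4,-3), heading=45, pen down
LT 135: heading 45 -> 180
RT 213: heading 180 -> 327
FD 19: (-4,-3) -> (11.935,-13.348) [heading=327, draw]
Final: pos=(11.935,-13.348), heading=327, 1 segment(s) drawn

Segment lengths:
  seg 1: (-4,-3) -> (11.935,-13.348), length = 19
Total = 19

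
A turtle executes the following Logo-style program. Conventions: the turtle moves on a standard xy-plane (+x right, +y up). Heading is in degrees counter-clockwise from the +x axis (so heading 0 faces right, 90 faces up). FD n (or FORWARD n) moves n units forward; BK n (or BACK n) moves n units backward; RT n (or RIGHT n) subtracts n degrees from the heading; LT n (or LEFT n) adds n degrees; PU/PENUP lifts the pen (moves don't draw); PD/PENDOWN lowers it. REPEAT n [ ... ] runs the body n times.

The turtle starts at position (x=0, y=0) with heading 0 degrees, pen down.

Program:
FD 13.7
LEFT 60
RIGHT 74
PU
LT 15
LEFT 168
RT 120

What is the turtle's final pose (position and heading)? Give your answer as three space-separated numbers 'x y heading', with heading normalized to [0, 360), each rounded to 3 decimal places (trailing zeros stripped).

Answer: 13.7 0 49

Derivation:
Executing turtle program step by step:
Start: pos=(0,0), heading=0, pen down
FD 13.7: (0,0) -> (13.7,0) [heading=0, draw]
LT 60: heading 0 -> 60
RT 74: heading 60 -> 346
PU: pen up
LT 15: heading 346 -> 1
LT 168: heading 1 -> 169
RT 120: heading 169 -> 49
Final: pos=(13.7,0), heading=49, 1 segment(s) drawn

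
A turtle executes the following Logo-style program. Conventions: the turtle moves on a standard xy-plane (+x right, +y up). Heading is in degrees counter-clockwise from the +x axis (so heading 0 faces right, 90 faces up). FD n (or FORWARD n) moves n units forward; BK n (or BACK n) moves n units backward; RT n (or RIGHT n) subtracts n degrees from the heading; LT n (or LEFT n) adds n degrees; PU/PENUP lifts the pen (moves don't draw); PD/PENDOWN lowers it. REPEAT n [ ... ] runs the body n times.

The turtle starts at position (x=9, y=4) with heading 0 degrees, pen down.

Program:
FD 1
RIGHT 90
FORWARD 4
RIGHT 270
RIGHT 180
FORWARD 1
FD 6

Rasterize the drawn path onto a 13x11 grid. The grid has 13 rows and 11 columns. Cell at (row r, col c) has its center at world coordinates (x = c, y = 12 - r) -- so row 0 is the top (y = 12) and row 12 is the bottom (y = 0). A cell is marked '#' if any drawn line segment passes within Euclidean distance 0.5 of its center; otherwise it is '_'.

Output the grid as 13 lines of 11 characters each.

Answer: ___________
___________
___________
___________
___________
___________
___________
___________
_________##
__________#
__________#
__________#
___########

Derivation:
Segment 0: (9,4) -> (10,4)
Segment 1: (10,4) -> (10,0)
Segment 2: (10,0) -> (9,-0)
Segment 3: (9,-0) -> (3,-0)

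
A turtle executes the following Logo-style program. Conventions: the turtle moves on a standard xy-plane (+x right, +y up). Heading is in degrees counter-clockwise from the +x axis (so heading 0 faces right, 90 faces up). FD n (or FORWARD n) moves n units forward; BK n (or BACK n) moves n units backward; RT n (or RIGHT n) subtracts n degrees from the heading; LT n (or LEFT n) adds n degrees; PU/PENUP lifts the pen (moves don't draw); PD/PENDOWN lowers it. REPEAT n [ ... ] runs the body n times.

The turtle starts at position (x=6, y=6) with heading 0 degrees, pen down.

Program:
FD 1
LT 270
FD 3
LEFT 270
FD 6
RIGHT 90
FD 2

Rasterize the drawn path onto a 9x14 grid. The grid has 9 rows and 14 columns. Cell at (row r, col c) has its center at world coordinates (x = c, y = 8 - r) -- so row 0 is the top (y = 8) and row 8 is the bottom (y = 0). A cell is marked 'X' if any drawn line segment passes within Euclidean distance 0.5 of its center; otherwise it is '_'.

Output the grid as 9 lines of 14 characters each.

Segment 0: (6,6) -> (7,6)
Segment 1: (7,6) -> (7,3)
Segment 2: (7,3) -> (1,3)
Segment 3: (1,3) -> (1,5)

Answer: ______________
______________
______XX______
_X_____X______
_X_____X______
_XXXXXXX______
______________
______________
______________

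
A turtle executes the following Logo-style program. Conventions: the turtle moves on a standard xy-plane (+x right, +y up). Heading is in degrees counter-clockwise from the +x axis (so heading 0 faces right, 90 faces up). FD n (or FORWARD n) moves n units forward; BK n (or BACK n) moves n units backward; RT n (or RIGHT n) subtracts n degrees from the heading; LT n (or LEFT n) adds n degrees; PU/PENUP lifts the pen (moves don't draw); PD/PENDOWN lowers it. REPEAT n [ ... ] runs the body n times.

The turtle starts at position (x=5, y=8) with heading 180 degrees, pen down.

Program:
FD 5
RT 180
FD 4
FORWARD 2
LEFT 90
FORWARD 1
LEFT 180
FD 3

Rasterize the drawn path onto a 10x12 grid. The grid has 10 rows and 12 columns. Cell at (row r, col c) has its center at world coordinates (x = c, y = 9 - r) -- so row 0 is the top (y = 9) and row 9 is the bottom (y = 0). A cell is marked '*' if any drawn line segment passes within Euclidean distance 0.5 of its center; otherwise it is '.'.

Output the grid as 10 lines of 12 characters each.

Answer: ......*.....
*******.....
......*.....
......*.....
............
............
............
............
............
............

Derivation:
Segment 0: (5,8) -> (0,8)
Segment 1: (0,8) -> (4,8)
Segment 2: (4,8) -> (6,8)
Segment 3: (6,8) -> (6,9)
Segment 4: (6,9) -> (6,6)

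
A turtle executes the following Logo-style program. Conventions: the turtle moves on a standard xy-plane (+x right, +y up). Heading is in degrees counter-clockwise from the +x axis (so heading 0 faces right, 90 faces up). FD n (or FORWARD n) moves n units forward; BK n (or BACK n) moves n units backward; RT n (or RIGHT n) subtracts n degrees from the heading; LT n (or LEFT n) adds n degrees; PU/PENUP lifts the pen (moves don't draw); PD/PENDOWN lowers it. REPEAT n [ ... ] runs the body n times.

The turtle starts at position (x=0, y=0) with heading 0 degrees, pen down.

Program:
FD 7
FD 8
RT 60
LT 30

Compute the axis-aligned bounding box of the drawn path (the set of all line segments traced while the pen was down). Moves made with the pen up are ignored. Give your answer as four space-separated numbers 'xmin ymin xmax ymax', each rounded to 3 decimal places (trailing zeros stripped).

Answer: 0 0 15 0

Derivation:
Executing turtle program step by step:
Start: pos=(0,0), heading=0, pen down
FD 7: (0,0) -> (7,0) [heading=0, draw]
FD 8: (7,0) -> (15,0) [heading=0, draw]
RT 60: heading 0 -> 300
LT 30: heading 300 -> 330
Final: pos=(15,0), heading=330, 2 segment(s) drawn

Segment endpoints: x in {0, 7, 15}, y in {0}
xmin=0, ymin=0, xmax=15, ymax=0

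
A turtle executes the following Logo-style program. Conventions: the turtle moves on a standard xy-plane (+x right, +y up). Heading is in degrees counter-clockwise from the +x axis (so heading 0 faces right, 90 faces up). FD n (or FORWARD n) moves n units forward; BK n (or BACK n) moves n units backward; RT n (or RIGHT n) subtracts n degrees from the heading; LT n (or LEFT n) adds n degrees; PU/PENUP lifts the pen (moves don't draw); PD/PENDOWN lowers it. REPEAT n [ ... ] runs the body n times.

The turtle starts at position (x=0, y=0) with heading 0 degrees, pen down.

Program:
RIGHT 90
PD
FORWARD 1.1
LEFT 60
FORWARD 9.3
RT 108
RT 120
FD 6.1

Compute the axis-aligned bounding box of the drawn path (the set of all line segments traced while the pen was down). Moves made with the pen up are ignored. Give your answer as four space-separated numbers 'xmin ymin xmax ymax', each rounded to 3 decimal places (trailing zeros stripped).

Executing turtle program step by step:
Start: pos=(0,0), heading=0, pen down
RT 90: heading 0 -> 270
PD: pen down
FD 1.1: (0,0) -> (0,-1.1) [heading=270, draw]
LT 60: heading 270 -> 330
FD 9.3: (0,-1.1) -> (8.054,-5.75) [heading=330, draw]
RT 108: heading 330 -> 222
RT 120: heading 222 -> 102
FD 6.1: (8.054,-5.75) -> (6.786,0.217) [heading=102, draw]
Final: pos=(6.786,0.217), heading=102, 3 segment(s) drawn

Segment endpoints: x in {0, 0, 6.786, 8.054}, y in {-5.75, -1.1, 0, 0.217}
xmin=0, ymin=-5.75, xmax=8.054, ymax=0.217

Answer: 0 -5.75 8.054 0.217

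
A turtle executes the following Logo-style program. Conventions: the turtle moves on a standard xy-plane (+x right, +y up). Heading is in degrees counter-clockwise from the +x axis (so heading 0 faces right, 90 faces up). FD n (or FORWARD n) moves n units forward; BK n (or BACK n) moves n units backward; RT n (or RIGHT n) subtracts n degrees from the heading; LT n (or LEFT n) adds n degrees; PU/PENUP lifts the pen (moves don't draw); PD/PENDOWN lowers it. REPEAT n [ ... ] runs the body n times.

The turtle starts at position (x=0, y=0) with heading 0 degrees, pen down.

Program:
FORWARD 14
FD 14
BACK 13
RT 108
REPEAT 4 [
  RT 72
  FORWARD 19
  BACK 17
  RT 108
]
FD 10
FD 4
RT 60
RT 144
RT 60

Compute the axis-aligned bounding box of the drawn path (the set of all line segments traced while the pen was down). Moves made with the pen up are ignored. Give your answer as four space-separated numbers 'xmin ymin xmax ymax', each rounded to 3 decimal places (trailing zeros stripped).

Answer: -4 -13.315 32 0

Derivation:
Executing turtle program step by step:
Start: pos=(0,0), heading=0, pen down
FD 14: (0,0) -> (14,0) [heading=0, draw]
FD 14: (14,0) -> (28,0) [heading=0, draw]
BK 13: (28,0) -> (15,0) [heading=0, draw]
RT 108: heading 0 -> 252
REPEAT 4 [
  -- iteration 1/4 --
  RT 72: heading 252 -> 180
  FD 19: (15,0) -> (-4,0) [heading=180, draw]
  BK 17: (-4,0) -> (13,0) [heading=180, draw]
  RT 108: heading 180 -> 72
  -- iteration 2/4 --
  RT 72: heading 72 -> 0
  FD 19: (13,0) -> (32,0) [heading=0, draw]
  BK 17: (32,0) -> (15,0) [heading=0, draw]
  RT 108: heading 0 -> 252
  -- iteration 3/4 --
  RT 72: heading 252 -> 180
  FD 19: (15,0) -> (-4,0) [heading=180, draw]
  BK 17: (-4,0) -> (13,0) [heading=180, draw]
  RT 108: heading 180 -> 72
  -- iteration 4/4 --
  RT 72: heading 72 -> 0
  FD 19: (13,0) -> (32,0) [heading=0, draw]
  BK 17: (32,0) -> (15,0) [heading=0, draw]
  RT 108: heading 0 -> 252
]
FD 10: (15,0) -> (11.91,-9.511) [heading=252, draw]
FD 4: (11.91,-9.511) -> (10.674,-13.315) [heading=252, draw]
RT 60: heading 252 -> 192
RT 144: heading 192 -> 48
RT 60: heading 48 -> 348
Final: pos=(10.674,-13.315), heading=348, 13 segment(s) drawn

Segment endpoints: x in {-4, 0, 10.674, 11.91, 13, 14, 15, 28, 32}, y in {-13.315, -9.511, 0, 0, 0, 0, 0, 0, 0, 0, 0}
xmin=-4, ymin=-13.315, xmax=32, ymax=0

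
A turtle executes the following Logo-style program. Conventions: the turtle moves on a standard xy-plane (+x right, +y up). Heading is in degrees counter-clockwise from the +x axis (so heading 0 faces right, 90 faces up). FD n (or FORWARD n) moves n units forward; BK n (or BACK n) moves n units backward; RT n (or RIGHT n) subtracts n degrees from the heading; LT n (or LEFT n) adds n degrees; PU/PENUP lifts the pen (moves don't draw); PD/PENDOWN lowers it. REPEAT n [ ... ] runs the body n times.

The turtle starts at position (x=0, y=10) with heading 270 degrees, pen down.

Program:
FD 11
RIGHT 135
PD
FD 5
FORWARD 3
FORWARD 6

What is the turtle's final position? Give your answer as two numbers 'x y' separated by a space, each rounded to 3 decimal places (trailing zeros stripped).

Executing turtle program step by step:
Start: pos=(0,10), heading=270, pen down
FD 11: (0,10) -> (0,-1) [heading=270, draw]
RT 135: heading 270 -> 135
PD: pen down
FD 5: (0,-1) -> (-3.536,2.536) [heading=135, draw]
FD 3: (-3.536,2.536) -> (-5.657,4.657) [heading=135, draw]
FD 6: (-5.657,4.657) -> (-9.899,8.899) [heading=135, draw]
Final: pos=(-9.899,8.899), heading=135, 4 segment(s) drawn

Answer: -9.899 8.899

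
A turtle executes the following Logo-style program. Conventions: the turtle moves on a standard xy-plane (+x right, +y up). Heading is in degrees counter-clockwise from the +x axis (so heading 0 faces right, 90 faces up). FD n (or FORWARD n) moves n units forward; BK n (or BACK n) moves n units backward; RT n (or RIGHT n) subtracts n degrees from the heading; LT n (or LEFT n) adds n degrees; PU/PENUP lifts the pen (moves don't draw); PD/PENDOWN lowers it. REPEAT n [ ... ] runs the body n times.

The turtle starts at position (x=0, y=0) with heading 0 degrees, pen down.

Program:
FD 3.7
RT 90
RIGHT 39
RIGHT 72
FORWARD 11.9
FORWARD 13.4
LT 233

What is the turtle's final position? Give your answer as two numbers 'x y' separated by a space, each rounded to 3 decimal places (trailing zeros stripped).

Answer: -19.92 9.067

Derivation:
Executing turtle program step by step:
Start: pos=(0,0), heading=0, pen down
FD 3.7: (0,0) -> (3.7,0) [heading=0, draw]
RT 90: heading 0 -> 270
RT 39: heading 270 -> 231
RT 72: heading 231 -> 159
FD 11.9: (3.7,0) -> (-7.41,4.265) [heading=159, draw]
FD 13.4: (-7.41,4.265) -> (-19.92,9.067) [heading=159, draw]
LT 233: heading 159 -> 32
Final: pos=(-19.92,9.067), heading=32, 3 segment(s) drawn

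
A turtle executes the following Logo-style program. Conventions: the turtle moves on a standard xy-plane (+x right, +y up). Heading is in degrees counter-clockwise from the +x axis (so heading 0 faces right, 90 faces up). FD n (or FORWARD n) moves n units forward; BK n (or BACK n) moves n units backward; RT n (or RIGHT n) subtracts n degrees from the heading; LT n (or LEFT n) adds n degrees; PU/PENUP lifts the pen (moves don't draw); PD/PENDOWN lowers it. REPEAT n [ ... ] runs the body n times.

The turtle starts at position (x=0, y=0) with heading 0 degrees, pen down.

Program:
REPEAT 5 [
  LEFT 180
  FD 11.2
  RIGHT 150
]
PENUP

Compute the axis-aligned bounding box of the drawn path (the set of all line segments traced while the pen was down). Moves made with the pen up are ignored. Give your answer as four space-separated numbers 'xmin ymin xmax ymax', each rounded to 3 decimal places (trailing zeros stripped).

Executing turtle program step by step:
Start: pos=(0,0), heading=0, pen down
REPEAT 5 [
  -- iteration 1/5 --
  LT 180: heading 0 -> 180
  FD 11.2: (0,0) -> (-11.2,0) [heading=180, draw]
  RT 150: heading 180 -> 30
  -- iteration 2/5 --
  LT 180: heading 30 -> 210
  FD 11.2: (-11.2,0) -> (-20.899,-5.6) [heading=210, draw]
  RT 150: heading 210 -> 60
  -- iteration 3/5 --
  LT 180: heading 60 -> 240
  FD 11.2: (-20.899,-5.6) -> (-26.499,-15.299) [heading=240, draw]
  RT 150: heading 240 -> 90
  -- iteration 4/5 --
  LT 180: heading 90 -> 270
  FD 11.2: (-26.499,-15.299) -> (-26.499,-26.499) [heading=270, draw]
  RT 150: heading 270 -> 120
  -- iteration 5/5 --
  LT 180: heading 120 -> 300
  FD 11.2: (-26.499,-26.499) -> (-20.899,-36.199) [heading=300, draw]
  RT 150: heading 300 -> 150
]
PU: pen up
Final: pos=(-20.899,-36.199), heading=150, 5 segment(s) drawn

Segment endpoints: x in {-26.499, -26.499, -20.899, -20.899, -11.2, 0}, y in {-36.199, -26.499, -15.299, -5.6, 0, 0}
xmin=-26.499, ymin=-36.199, xmax=0, ymax=0

Answer: -26.499 -36.199 0 0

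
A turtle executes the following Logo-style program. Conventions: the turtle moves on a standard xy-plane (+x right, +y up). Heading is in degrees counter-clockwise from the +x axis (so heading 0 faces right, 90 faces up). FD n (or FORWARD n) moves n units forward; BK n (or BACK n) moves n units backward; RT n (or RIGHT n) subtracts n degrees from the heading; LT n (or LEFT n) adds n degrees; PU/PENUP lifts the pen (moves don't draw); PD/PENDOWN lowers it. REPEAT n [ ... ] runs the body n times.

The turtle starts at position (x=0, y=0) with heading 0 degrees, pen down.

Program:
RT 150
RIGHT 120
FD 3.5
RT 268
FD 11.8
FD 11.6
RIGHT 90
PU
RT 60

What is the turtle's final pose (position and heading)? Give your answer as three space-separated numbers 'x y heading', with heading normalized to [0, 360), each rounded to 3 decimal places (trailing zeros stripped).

Answer: -23.386 2.683 32

Derivation:
Executing turtle program step by step:
Start: pos=(0,0), heading=0, pen down
RT 150: heading 0 -> 210
RT 120: heading 210 -> 90
FD 3.5: (0,0) -> (0,3.5) [heading=90, draw]
RT 268: heading 90 -> 182
FD 11.8: (0,3.5) -> (-11.793,3.088) [heading=182, draw]
FD 11.6: (-11.793,3.088) -> (-23.386,2.683) [heading=182, draw]
RT 90: heading 182 -> 92
PU: pen up
RT 60: heading 92 -> 32
Final: pos=(-23.386,2.683), heading=32, 3 segment(s) drawn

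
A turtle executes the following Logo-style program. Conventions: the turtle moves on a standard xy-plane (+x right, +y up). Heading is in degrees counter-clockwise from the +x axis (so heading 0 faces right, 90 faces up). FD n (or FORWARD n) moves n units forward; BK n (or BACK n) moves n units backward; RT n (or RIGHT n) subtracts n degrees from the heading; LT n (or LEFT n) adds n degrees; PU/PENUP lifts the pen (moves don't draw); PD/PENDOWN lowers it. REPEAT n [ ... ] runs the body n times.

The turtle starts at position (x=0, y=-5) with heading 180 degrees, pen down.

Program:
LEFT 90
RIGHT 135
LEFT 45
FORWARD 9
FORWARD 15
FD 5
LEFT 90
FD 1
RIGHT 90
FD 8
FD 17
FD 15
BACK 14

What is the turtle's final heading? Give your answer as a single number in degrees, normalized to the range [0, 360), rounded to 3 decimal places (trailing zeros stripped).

Answer: 180

Derivation:
Executing turtle program step by step:
Start: pos=(0,-5), heading=180, pen down
LT 90: heading 180 -> 270
RT 135: heading 270 -> 135
LT 45: heading 135 -> 180
FD 9: (0,-5) -> (-9,-5) [heading=180, draw]
FD 15: (-9,-5) -> (-24,-5) [heading=180, draw]
FD 5: (-24,-5) -> (-29,-5) [heading=180, draw]
LT 90: heading 180 -> 270
FD 1: (-29,-5) -> (-29,-6) [heading=270, draw]
RT 90: heading 270 -> 180
FD 8: (-29,-6) -> (-37,-6) [heading=180, draw]
FD 17: (-37,-6) -> (-54,-6) [heading=180, draw]
FD 15: (-54,-6) -> (-69,-6) [heading=180, draw]
BK 14: (-69,-6) -> (-55,-6) [heading=180, draw]
Final: pos=(-55,-6), heading=180, 8 segment(s) drawn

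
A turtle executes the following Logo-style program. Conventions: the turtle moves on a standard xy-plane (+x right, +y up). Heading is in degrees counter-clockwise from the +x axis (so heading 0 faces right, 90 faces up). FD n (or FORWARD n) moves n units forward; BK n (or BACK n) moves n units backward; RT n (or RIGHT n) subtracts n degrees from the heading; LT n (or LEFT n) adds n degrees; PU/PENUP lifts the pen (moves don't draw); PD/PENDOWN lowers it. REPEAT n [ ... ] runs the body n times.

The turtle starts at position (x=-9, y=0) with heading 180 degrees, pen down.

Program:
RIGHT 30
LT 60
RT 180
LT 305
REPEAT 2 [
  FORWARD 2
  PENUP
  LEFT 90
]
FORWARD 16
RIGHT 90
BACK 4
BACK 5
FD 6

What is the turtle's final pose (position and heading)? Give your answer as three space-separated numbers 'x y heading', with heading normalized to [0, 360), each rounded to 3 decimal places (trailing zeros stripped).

Executing turtle program step by step:
Start: pos=(-9,0), heading=180, pen down
RT 30: heading 180 -> 150
LT 60: heading 150 -> 210
RT 180: heading 210 -> 30
LT 305: heading 30 -> 335
REPEAT 2 [
  -- iteration 1/2 --
  FD 2: (-9,0) -> (-7.187,-0.845) [heading=335, draw]
  PU: pen up
  LT 90: heading 335 -> 65
  -- iteration 2/2 --
  FD 2: (-7.187,-0.845) -> (-6.342,0.967) [heading=65, move]
  PU: pen up
  LT 90: heading 65 -> 155
]
FD 16: (-6.342,0.967) -> (-20.843,7.729) [heading=155, move]
RT 90: heading 155 -> 65
BK 4: (-20.843,7.729) -> (-22.534,4.104) [heading=65, move]
BK 5: (-22.534,4.104) -> (-24.647,-0.427) [heading=65, move]
FD 6: (-24.647,-0.427) -> (-22.111,5.01) [heading=65, move]
Final: pos=(-22.111,5.01), heading=65, 1 segment(s) drawn

Answer: -22.111 5.01 65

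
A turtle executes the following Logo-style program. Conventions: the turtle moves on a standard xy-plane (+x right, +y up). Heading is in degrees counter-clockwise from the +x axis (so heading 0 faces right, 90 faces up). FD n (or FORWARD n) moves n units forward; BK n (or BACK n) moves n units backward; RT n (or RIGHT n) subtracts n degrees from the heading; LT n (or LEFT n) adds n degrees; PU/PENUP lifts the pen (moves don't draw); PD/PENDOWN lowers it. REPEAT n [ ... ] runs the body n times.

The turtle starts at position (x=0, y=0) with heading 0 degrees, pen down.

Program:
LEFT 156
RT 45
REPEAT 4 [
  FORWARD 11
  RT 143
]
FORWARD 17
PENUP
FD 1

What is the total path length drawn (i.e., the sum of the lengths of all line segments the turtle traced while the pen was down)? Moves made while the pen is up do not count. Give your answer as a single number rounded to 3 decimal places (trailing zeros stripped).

Answer: 61

Derivation:
Executing turtle program step by step:
Start: pos=(0,0), heading=0, pen down
LT 156: heading 0 -> 156
RT 45: heading 156 -> 111
REPEAT 4 [
  -- iteration 1/4 --
  FD 11: (0,0) -> (-3.942,10.269) [heading=111, draw]
  RT 143: heading 111 -> 328
  -- iteration 2/4 --
  FD 11: (-3.942,10.269) -> (5.386,4.44) [heading=328, draw]
  RT 143: heading 328 -> 185
  -- iteration 3/4 --
  FD 11: (5.386,4.44) -> (-5.572,3.482) [heading=185, draw]
  RT 143: heading 185 -> 42
  -- iteration 4/4 --
  FD 11: (-5.572,3.482) -> (2.603,10.842) [heading=42, draw]
  RT 143: heading 42 -> 259
]
FD 17: (2.603,10.842) -> (-0.641,-5.846) [heading=259, draw]
PU: pen up
FD 1: (-0.641,-5.846) -> (-0.832,-6.827) [heading=259, move]
Final: pos=(-0.832,-6.827), heading=259, 5 segment(s) drawn

Segment lengths:
  seg 1: (0,0) -> (-3.942,10.269), length = 11
  seg 2: (-3.942,10.269) -> (5.386,4.44), length = 11
  seg 3: (5.386,4.44) -> (-5.572,3.482), length = 11
  seg 4: (-5.572,3.482) -> (2.603,10.842), length = 11
  seg 5: (2.603,10.842) -> (-0.641,-5.846), length = 17
Total = 61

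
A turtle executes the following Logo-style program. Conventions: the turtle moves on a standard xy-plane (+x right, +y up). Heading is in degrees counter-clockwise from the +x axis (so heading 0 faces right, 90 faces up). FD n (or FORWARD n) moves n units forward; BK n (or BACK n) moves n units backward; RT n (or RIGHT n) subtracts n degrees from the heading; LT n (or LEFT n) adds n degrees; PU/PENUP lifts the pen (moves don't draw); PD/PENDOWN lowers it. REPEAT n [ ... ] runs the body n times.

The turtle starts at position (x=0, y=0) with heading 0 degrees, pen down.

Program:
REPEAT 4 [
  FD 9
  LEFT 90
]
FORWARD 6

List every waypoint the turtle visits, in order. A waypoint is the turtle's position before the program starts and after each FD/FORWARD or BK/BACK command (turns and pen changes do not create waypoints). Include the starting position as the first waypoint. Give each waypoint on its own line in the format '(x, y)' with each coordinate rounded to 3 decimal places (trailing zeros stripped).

Executing turtle program step by step:
Start: pos=(0,0), heading=0, pen down
REPEAT 4 [
  -- iteration 1/4 --
  FD 9: (0,0) -> (9,0) [heading=0, draw]
  LT 90: heading 0 -> 90
  -- iteration 2/4 --
  FD 9: (9,0) -> (9,9) [heading=90, draw]
  LT 90: heading 90 -> 180
  -- iteration 3/4 --
  FD 9: (9,9) -> (0,9) [heading=180, draw]
  LT 90: heading 180 -> 270
  -- iteration 4/4 --
  FD 9: (0,9) -> (0,0) [heading=270, draw]
  LT 90: heading 270 -> 0
]
FD 6: (0,0) -> (6,0) [heading=0, draw]
Final: pos=(6,0), heading=0, 5 segment(s) drawn
Waypoints (6 total):
(0, 0)
(9, 0)
(9, 9)
(0, 9)
(0, 0)
(6, 0)

Answer: (0, 0)
(9, 0)
(9, 9)
(0, 9)
(0, 0)
(6, 0)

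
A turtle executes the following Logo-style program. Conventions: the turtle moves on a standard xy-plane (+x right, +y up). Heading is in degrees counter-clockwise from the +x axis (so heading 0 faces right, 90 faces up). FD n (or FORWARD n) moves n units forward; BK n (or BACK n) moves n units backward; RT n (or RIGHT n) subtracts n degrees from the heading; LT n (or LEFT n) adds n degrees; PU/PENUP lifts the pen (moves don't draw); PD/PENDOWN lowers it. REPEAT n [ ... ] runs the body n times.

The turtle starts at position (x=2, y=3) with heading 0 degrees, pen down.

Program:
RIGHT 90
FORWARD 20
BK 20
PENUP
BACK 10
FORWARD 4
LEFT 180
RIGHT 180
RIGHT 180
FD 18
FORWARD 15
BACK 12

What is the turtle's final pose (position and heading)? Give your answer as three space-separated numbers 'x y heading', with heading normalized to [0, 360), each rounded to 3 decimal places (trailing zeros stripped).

Executing turtle program step by step:
Start: pos=(2,3), heading=0, pen down
RT 90: heading 0 -> 270
FD 20: (2,3) -> (2,-17) [heading=270, draw]
BK 20: (2,-17) -> (2,3) [heading=270, draw]
PU: pen up
BK 10: (2,3) -> (2,13) [heading=270, move]
FD 4: (2,13) -> (2,9) [heading=270, move]
LT 180: heading 270 -> 90
RT 180: heading 90 -> 270
RT 180: heading 270 -> 90
FD 18: (2,9) -> (2,27) [heading=90, move]
FD 15: (2,27) -> (2,42) [heading=90, move]
BK 12: (2,42) -> (2,30) [heading=90, move]
Final: pos=(2,30), heading=90, 2 segment(s) drawn

Answer: 2 30 90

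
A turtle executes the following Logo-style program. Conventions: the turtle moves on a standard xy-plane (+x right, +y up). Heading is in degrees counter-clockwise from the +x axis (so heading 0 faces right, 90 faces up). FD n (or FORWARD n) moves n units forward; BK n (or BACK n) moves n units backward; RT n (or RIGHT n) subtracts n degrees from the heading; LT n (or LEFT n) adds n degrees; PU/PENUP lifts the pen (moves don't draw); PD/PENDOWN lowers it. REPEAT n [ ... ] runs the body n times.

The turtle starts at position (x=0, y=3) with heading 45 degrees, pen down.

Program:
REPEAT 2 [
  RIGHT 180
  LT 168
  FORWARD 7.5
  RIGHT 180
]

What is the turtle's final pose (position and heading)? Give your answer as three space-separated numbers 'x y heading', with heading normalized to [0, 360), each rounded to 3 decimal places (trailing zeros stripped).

Executing turtle program step by step:
Start: pos=(0,3), heading=45, pen down
REPEAT 2 [
  -- iteration 1/2 --
  RT 180: heading 45 -> 225
  LT 168: heading 225 -> 33
  FD 7.5: (0,3) -> (6.29,7.085) [heading=33, draw]
  RT 180: heading 33 -> 213
  -- iteration 2/2 --
  RT 180: heading 213 -> 33
  LT 168: heading 33 -> 201
  FD 7.5: (6.29,7.085) -> (-0.712,4.397) [heading=201, draw]
  RT 180: heading 201 -> 21
]
Final: pos=(-0.712,4.397), heading=21, 2 segment(s) drawn

Answer: -0.712 4.397 21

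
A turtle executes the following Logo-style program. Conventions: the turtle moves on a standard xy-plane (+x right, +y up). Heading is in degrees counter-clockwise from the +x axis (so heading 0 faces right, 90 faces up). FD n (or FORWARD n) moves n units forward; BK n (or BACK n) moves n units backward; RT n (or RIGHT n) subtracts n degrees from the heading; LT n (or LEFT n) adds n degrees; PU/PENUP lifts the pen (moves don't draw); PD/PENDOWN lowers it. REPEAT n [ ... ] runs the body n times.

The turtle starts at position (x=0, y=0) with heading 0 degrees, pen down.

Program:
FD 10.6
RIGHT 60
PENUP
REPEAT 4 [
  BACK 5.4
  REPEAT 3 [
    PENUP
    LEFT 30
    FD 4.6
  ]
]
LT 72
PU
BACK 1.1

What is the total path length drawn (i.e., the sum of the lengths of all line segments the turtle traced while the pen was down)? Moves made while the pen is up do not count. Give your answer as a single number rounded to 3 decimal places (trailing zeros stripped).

Executing turtle program step by step:
Start: pos=(0,0), heading=0, pen down
FD 10.6: (0,0) -> (10.6,0) [heading=0, draw]
RT 60: heading 0 -> 300
PU: pen up
REPEAT 4 [
  -- iteration 1/4 --
  BK 5.4: (10.6,0) -> (7.9,4.677) [heading=300, move]
  REPEAT 3 [
    -- iteration 1/3 --
    PU: pen up
    LT 30: heading 300 -> 330
    FD 4.6: (7.9,4.677) -> (11.884,2.377) [heading=330, move]
    -- iteration 2/3 --
    PU: pen up
    LT 30: heading 330 -> 0
    FD 4.6: (11.884,2.377) -> (16.484,2.377) [heading=0, move]
    -- iteration 3/3 --
    PU: pen up
    LT 30: heading 0 -> 30
    FD 4.6: (16.484,2.377) -> (20.467,4.677) [heading=30, move]
  ]
  -- iteration 2/4 --
  BK 5.4: (20.467,4.677) -> (15.791,1.977) [heading=30, move]
  REPEAT 3 [
    -- iteration 1/3 --
    PU: pen up
    LT 30: heading 30 -> 60
    FD 4.6: (15.791,1.977) -> (18.091,5.96) [heading=60, move]
    -- iteration 2/3 --
    PU: pen up
    LT 30: heading 60 -> 90
    FD 4.6: (18.091,5.96) -> (18.091,10.56) [heading=90, move]
    -- iteration 3/3 --
    PU: pen up
    LT 30: heading 90 -> 120
    FD 4.6: (18.091,10.56) -> (15.791,14.544) [heading=120, move]
  ]
  -- iteration 3/4 --
  BK 5.4: (15.791,14.544) -> (18.491,9.867) [heading=120, move]
  REPEAT 3 [
    -- iteration 1/3 --
    PU: pen up
    LT 30: heading 120 -> 150
    FD 4.6: (18.491,9.867) -> (14.507,12.167) [heading=150, move]
    -- iteration 2/3 --
    PU: pen up
    LT 30: heading 150 -> 180
    FD 4.6: (14.507,12.167) -> (9.907,12.167) [heading=180, move]
    -- iteration 3/3 --
    PU: pen up
    LT 30: heading 180 -> 210
    FD 4.6: (9.907,12.167) -> (5.923,9.867) [heading=210, move]
  ]
  -- iteration 4/4 --
  BK 5.4: (5.923,9.867) -> (10.6,12.567) [heading=210, move]
  REPEAT 3 [
    -- iteration 1/3 --
    PU: pen up
    LT 30: heading 210 -> 240
    FD 4.6: (10.6,12.567) -> (8.3,8.584) [heading=240, move]
    -- iteration 2/3 --
    PU: pen up
    LT 30: heading 240 -> 270
    FD 4.6: (8.3,8.584) -> (8.3,3.984) [heading=270, move]
    -- iteration 3/3 --
    PU: pen up
    LT 30: heading 270 -> 300
    FD 4.6: (8.3,3.984) -> (10.6,0) [heading=300, move]
  ]
]
LT 72: heading 300 -> 12
PU: pen up
BK 1.1: (10.6,0) -> (9.524,-0.229) [heading=12, move]
Final: pos=(9.524,-0.229), heading=12, 1 segment(s) drawn

Segment lengths:
  seg 1: (0,0) -> (10.6,0), length = 10.6
Total = 10.6

Answer: 10.6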